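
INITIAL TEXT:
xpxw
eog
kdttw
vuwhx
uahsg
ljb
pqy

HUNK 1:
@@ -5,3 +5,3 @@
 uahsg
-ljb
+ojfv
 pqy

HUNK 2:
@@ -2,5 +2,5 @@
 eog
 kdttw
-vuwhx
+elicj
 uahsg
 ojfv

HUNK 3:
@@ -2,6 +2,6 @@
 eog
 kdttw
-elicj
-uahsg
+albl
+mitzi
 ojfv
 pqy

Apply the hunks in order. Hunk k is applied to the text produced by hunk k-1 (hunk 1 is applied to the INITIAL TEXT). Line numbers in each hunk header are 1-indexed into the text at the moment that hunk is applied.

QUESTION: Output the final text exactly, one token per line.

Answer: xpxw
eog
kdttw
albl
mitzi
ojfv
pqy

Derivation:
Hunk 1: at line 5 remove [ljb] add [ojfv] -> 7 lines: xpxw eog kdttw vuwhx uahsg ojfv pqy
Hunk 2: at line 2 remove [vuwhx] add [elicj] -> 7 lines: xpxw eog kdttw elicj uahsg ojfv pqy
Hunk 3: at line 2 remove [elicj,uahsg] add [albl,mitzi] -> 7 lines: xpxw eog kdttw albl mitzi ojfv pqy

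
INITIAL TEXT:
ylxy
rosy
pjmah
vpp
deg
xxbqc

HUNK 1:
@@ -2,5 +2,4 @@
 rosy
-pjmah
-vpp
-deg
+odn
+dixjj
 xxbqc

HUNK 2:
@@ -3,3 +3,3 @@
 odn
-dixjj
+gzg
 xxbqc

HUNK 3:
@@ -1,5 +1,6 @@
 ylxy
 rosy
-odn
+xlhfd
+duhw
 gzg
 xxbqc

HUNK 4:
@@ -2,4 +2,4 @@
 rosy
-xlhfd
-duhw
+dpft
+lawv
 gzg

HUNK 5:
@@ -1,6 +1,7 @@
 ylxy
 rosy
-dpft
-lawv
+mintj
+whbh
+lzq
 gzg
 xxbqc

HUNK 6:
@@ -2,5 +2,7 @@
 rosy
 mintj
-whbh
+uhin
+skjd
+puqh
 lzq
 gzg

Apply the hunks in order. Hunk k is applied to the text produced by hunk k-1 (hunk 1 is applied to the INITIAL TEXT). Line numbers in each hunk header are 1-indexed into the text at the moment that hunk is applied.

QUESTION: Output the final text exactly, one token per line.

Hunk 1: at line 2 remove [pjmah,vpp,deg] add [odn,dixjj] -> 5 lines: ylxy rosy odn dixjj xxbqc
Hunk 2: at line 3 remove [dixjj] add [gzg] -> 5 lines: ylxy rosy odn gzg xxbqc
Hunk 3: at line 1 remove [odn] add [xlhfd,duhw] -> 6 lines: ylxy rosy xlhfd duhw gzg xxbqc
Hunk 4: at line 2 remove [xlhfd,duhw] add [dpft,lawv] -> 6 lines: ylxy rosy dpft lawv gzg xxbqc
Hunk 5: at line 1 remove [dpft,lawv] add [mintj,whbh,lzq] -> 7 lines: ylxy rosy mintj whbh lzq gzg xxbqc
Hunk 6: at line 2 remove [whbh] add [uhin,skjd,puqh] -> 9 lines: ylxy rosy mintj uhin skjd puqh lzq gzg xxbqc

Answer: ylxy
rosy
mintj
uhin
skjd
puqh
lzq
gzg
xxbqc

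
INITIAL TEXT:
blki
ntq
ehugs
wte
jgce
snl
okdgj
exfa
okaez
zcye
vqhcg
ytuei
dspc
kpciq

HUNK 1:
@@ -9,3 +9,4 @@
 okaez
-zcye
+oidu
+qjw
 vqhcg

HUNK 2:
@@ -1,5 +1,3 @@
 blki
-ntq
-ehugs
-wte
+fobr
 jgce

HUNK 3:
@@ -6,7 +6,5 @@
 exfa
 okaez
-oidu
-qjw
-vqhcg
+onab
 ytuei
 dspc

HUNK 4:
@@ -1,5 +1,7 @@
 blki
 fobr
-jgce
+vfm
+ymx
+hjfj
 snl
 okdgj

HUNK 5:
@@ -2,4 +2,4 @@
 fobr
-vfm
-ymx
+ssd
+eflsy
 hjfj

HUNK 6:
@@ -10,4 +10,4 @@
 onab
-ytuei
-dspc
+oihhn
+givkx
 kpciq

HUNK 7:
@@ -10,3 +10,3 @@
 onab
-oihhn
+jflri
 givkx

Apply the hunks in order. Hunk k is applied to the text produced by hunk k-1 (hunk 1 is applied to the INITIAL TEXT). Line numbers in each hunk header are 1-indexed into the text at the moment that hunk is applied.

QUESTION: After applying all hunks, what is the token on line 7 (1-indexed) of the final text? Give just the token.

Hunk 1: at line 9 remove [zcye] add [oidu,qjw] -> 15 lines: blki ntq ehugs wte jgce snl okdgj exfa okaez oidu qjw vqhcg ytuei dspc kpciq
Hunk 2: at line 1 remove [ntq,ehugs,wte] add [fobr] -> 13 lines: blki fobr jgce snl okdgj exfa okaez oidu qjw vqhcg ytuei dspc kpciq
Hunk 3: at line 6 remove [oidu,qjw,vqhcg] add [onab] -> 11 lines: blki fobr jgce snl okdgj exfa okaez onab ytuei dspc kpciq
Hunk 4: at line 1 remove [jgce] add [vfm,ymx,hjfj] -> 13 lines: blki fobr vfm ymx hjfj snl okdgj exfa okaez onab ytuei dspc kpciq
Hunk 5: at line 2 remove [vfm,ymx] add [ssd,eflsy] -> 13 lines: blki fobr ssd eflsy hjfj snl okdgj exfa okaez onab ytuei dspc kpciq
Hunk 6: at line 10 remove [ytuei,dspc] add [oihhn,givkx] -> 13 lines: blki fobr ssd eflsy hjfj snl okdgj exfa okaez onab oihhn givkx kpciq
Hunk 7: at line 10 remove [oihhn] add [jflri] -> 13 lines: blki fobr ssd eflsy hjfj snl okdgj exfa okaez onab jflri givkx kpciq
Final line 7: okdgj

Answer: okdgj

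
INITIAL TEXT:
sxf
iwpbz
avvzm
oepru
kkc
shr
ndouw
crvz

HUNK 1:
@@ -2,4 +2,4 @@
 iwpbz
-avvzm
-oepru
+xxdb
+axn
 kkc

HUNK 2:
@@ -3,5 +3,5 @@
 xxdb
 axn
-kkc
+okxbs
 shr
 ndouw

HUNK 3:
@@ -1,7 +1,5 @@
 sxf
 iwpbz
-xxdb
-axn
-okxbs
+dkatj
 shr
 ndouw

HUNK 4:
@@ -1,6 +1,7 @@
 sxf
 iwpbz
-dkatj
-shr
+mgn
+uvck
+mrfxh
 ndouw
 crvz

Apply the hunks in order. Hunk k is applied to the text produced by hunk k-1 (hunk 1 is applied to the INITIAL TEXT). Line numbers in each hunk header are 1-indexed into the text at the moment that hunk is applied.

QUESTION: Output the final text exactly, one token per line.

Answer: sxf
iwpbz
mgn
uvck
mrfxh
ndouw
crvz

Derivation:
Hunk 1: at line 2 remove [avvzm,oepru] add [xxdb,axn] -> 8 lines: sxf iwpbz xxdb axn kkc shr ndouw crvz
Hunk 2: at line 3 remove [kkc] add [okxbs] -> 8 lines: sxf iwpbz xxdb axn okxbs shr ndouw crvz
Hunk 3: at line 1 remove [xxdb,axn,okxbs] add [dkatj] -> 6 lines: sxf iwpbz dkatj shr ndouw crvz
Hunk 4: at line 1 remove [dkatj,shr] add [mgn,uvck,mrfxh] -> 7 lines: sxf iwpbz mgn uvck mrfxh ndouw crvz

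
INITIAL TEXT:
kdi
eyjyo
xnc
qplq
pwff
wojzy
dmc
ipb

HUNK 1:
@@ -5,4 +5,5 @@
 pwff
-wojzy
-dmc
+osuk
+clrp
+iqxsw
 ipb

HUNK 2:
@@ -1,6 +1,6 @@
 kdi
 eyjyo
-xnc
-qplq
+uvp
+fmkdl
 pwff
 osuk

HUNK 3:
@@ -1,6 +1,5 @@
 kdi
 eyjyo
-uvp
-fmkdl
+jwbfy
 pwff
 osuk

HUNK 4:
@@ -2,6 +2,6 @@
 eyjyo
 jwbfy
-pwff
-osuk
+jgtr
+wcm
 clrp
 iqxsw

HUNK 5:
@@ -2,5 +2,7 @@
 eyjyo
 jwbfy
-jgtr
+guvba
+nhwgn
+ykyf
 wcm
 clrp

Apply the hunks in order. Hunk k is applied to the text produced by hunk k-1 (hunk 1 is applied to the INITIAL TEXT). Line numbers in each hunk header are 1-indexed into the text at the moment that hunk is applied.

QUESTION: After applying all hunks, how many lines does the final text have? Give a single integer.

Answer: 10

Derivation:
Hunk 1: at line 5 remove [wojzy,dmc] add [osuk,clrp,iqxsw] -> 9 lines: kdi eyjyo xnc qplq pwff osuk clrp iqxsw ipb
Hunk 2: at line 1 remove [xnc,qplq] add [uvp,fmkdl] -> 9 lines: kdi eyjyo uvp fmkdl pwff osuk clrp iqxsw ipb
Hunk 3: at line 1 remove [uvp,fmkdl] add [jwbfy] -> 8 lines: kdi eyjyo jwbfy pwff osuk clrp iqxsw ipb
Hunk 4: at line 2 remove [pwff,osuk] add [jgtr,wcm] -> 8 lines: kdi eyjyo jwbfy jgtr wcm clrp iqxsw ipb
Hunk 5: at line 2 remove [jgtr] add [guvba,nhwgn,ykyf] -> 10 lines: kdi eyjyo jwbfy guvba nhwgn ykyf wcm clrp iqxsw ipb
Final line count: 10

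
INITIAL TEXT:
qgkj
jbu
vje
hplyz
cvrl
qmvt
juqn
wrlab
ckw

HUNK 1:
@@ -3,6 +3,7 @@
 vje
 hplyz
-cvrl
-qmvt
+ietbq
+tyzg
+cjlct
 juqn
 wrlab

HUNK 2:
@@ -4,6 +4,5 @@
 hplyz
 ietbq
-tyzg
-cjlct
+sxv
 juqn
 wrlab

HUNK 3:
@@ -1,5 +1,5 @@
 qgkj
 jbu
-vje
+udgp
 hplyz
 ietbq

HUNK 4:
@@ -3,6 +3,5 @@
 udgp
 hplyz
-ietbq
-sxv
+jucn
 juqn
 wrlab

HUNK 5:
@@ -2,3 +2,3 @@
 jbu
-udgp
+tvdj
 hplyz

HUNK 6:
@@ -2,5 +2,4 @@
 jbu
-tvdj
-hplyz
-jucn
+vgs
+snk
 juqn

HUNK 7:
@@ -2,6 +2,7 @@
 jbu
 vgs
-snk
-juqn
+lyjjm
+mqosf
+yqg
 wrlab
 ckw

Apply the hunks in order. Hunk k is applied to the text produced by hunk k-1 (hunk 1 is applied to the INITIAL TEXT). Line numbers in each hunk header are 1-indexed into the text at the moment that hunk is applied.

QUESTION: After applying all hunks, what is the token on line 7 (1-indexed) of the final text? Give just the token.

Hunk 1: at line 3 remove [cvrl,qmvt] add [ietbq,tyzg,cjlct] -> 10 lines: qgkj jbu vje hplyz ietbq tyzg cjlct juqn wrlab ckw
Hunk 2: at line 4 remove [tyzg,cjlct] add [sxv] -> 9 lines: qgkj jbu vje hplyz ietbq sxv juqn wrlab ckw
Hunk 3: at line 1 remove [vje] add [udgp] -> 9 lines: qgkj jbu udgp hplyz ietbq sxv juqn wrlab ckw
Hunk 4: at line 3 remove [ietbq,sxv] add [jucn] -> 8 lines: qgkj jbu udgp hplyz jucn juqn wrlab ckw
Hunk 5: at line 2 remove [udgp] add [tvdj] -> 8 lines: qgkj jbu tvdj hplyz jucn juqn wrlab ckw
Hunk 6: at line 2 remove [tvdj,hplyz,jucn] add [vgs,snk] -> 7 lines: qgkj jbu vgs snk juqn wrlab ckw
Hunk 7: at line 2 remove [snk,juqn] add [lyjjm,mqosf,yqg] -> 8 lines: qgkj jbu vgs lyjjm mqosf yqg wrlab ckw
Final line 7: wrlab

Answer: wrlab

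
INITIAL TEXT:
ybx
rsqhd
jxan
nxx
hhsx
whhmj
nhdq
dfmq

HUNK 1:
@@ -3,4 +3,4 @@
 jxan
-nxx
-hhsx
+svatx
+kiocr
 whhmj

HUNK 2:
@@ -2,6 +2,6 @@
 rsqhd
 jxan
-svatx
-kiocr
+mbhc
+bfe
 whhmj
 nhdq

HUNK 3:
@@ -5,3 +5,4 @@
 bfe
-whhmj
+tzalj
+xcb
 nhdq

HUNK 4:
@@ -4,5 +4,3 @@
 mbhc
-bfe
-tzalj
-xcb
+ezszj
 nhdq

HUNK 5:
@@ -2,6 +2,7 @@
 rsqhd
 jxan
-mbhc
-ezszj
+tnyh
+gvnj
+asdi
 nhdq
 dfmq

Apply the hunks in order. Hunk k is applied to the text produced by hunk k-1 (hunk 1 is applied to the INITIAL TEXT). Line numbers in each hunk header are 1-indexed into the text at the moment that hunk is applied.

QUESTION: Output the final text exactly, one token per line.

Answer: ybx
rsqhd
jxan
tnyh
gvnj
asdi
nhdq
dfmq

Derivation:
Hunk 1: at line 3 remove [nxx,hhsx] add [svatx,kiocr] -> 8 lines: ybx rsqhd jxan svatx kiocr whhmj nhdq dfmq
Hunk 2: at line 2 remove [svatx,kiocr] add [mbhc,bfe] -> 8 lines: ybx rsqhd jxan mbhc bfe whhmj nhdq dfmq
Hunk 3: at line 5 remove [whhmj] add [tzalj,xcb] -> 9 lines: ybx rsqhd jxan mbhc bfe tzalj xcb nhdq dfmq
Hunk 4: at line 4 remove [bfe,tzalj,xcb] add [ezszj] -> 7 lines: ybx rsqhd jxan mbhc ezszj nhdq dfmq
Hunk 5: at line 2 remove [mbhc,ezszj] add [tnyh,gvnj,asdi] -> 8 lines: ybx rsqhd jxan tnyh gvnj asdi nhdq dfmq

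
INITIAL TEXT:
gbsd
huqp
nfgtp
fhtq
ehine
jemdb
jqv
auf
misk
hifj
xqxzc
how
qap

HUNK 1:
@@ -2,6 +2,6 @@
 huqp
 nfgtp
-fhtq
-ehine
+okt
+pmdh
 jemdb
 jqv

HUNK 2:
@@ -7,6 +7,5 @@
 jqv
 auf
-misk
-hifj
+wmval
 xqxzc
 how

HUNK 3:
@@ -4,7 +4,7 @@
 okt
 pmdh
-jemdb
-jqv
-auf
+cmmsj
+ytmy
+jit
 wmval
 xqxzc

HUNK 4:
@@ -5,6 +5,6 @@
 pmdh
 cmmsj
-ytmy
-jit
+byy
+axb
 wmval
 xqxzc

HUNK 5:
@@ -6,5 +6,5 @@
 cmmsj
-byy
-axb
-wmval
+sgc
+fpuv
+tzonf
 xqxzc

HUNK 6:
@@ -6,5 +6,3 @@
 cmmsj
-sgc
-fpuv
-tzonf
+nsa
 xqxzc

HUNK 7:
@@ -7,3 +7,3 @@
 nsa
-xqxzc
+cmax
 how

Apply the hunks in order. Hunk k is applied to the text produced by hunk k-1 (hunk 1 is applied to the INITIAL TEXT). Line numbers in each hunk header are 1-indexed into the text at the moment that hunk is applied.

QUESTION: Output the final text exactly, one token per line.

Answer: gbsd
huqp
nfgtp
okt
pmdh
cmmsj
nsa
cmax
how
qap

Derivation:
Hunk 1: at line 2 remove [fhtq,ehine] add [okt,pmdh] -> 13 lines: gbsd huqp nfgtp okt pmdh jemdb jqv auf misk hifj xqxzc how qap
Hunk 2: at line 7 remove [misk,hifj] add [wmval] -> 12 lines: gbsd huqp nfgtp okt pmdh jemdb jqv auf wmval xqxzc how qap
Hunk 3: at line 4 remove [jemdb,jqv,auf] add [cmmsj,ytmy,jit] -> 12 lines: gbsd huqp nfgtp okt pmdh cmmsj ytmy jit wmval xqxzc how qap
Hunk 4: at line 5 remove [ytmy,jit] add [byy,axb] -> 12 lines: gbsd huqp nfgtp okt pmdh cmmsj byy axb wmval xqxzc how qap
Hunk 5: at line 6 remove [byy,axb,wmval] add [sgc,fpuv,tzonf] -> 12 lines: gbsd huqp nfgtp okt pmdh cmmsj sgc fpuv tzonf xqxzc how qap
Hunk 6: at line 6 remove [sgc,fpuv,tzonf] add [nsa] -> 10 lines: gbsd huqp nfgtp okt pmdh cmmsj nsa xqxzc how qap
Hunk 7: at line 7 remove [xqxzc] add [cmax] -> 10 lines: gbsd huqp nfgtp okt pmdh cmmsj nsa cmax how qap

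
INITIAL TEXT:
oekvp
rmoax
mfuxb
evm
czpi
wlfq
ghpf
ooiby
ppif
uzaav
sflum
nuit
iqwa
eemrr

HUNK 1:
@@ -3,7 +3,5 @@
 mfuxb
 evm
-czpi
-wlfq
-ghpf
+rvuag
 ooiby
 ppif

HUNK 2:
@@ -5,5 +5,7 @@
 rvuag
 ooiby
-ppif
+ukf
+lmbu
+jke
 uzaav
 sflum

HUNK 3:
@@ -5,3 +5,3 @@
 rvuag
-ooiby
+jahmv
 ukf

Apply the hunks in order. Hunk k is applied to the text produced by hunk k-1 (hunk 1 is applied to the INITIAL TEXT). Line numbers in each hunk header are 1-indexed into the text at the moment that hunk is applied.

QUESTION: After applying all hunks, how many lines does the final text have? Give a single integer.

Hunk 1: at line 3 remove [czpi,wlfq,ghpf] add [rvuag] -> 12 lines: oekvp rmoax mfuxb evm rvuag ooiby ppif uzaav sflum nuit iqwa eemrr
Hunk 2: at line 5 remove [ppif] add [ukf,lmbu,jke] -> 14 lines: oekvp rmoax mfuxb evm rvuag ooiby ukf lmbu jke uzaav sflum nuit iqwa eemrr
Hunk 3: at line 5 remove [ooiby] add [jahmv] -> 14 lines: oekvp rmoax mfuxb evm rvuag jahmv ukf lmbu jke uzaav sflum nuit iqwa eemrr
Final line count: 14

Answer: 14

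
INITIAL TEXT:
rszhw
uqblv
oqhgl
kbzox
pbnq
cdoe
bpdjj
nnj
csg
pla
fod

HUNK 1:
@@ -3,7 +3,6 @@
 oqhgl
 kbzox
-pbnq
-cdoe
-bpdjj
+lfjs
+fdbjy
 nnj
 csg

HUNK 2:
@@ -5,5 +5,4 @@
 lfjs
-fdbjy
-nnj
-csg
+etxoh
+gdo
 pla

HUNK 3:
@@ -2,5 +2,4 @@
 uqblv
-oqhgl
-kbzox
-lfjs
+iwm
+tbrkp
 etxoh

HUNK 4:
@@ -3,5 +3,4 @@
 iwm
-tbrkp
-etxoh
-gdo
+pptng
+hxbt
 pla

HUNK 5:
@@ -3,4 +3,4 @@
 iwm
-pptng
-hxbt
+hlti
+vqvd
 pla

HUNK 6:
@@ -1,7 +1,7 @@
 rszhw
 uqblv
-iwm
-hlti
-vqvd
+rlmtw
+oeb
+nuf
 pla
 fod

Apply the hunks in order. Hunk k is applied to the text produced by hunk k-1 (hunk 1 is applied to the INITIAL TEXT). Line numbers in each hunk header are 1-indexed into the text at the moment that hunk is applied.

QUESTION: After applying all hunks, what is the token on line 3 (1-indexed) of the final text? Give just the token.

Hunk 1: at line 3 remove [pbnq,cdoe,bpdjj] add [lfjs,fdbjy] -> 10 lines: rszhw uqblv oqhgl kbzox lfjs fdbjy nnj csg pla fod
Hunk 2: at line 5 remove [fdbjy,nnj,csg] add [etxoh,gdo] -> 9 lines: rszhw uqblv oqhgl kbzox lfjs etxoh gdo pla fod
Hunk 3: at line 2 remove [oqhgl,kbzox,lfjs] add [iwm,tbrkp] -> 8 lines: rszhw uqblv iwm tbrkp etxoh gdo pla fod
Hunk 4: at line 3 remove [tbrkp,etxoh,gdo] add [pptng,hxbt] -> 7 lines: rszhw uqblv iwm pptng hxbt pla fod
Hunk 5: at line 3 remove [pptng,hxbt] add [hlti,vqvd] -> 7 lines: rszhw uqblv iwm hlti vqvd pla fod
Hunk 6: at line 1 remove [iwm,hlti,vqvd] add [rlmtw,oeb,nuf] -> 7 lines: rszhw uqblv rlmtw oeb nuf pla fod
Final line 3: rlmtw

Answer: rlmtw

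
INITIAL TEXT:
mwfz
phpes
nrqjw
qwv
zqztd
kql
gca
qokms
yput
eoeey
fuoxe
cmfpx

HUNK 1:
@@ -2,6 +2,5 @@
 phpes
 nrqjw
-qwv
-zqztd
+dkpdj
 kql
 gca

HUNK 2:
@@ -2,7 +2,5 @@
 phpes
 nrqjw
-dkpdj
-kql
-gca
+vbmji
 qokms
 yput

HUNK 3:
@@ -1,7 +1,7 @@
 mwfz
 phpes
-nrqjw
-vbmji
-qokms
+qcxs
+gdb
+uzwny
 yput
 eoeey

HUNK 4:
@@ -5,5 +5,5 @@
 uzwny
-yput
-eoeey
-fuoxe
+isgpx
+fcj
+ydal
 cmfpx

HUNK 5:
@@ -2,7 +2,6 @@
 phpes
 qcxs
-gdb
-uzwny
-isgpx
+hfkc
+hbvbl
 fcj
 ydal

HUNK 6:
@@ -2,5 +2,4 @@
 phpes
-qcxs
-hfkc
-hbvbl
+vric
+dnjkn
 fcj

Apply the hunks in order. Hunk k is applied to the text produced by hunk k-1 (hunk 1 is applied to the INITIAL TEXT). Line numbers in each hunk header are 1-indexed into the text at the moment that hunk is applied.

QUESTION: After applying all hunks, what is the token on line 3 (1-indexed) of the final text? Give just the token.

Hunk 1: at line 2 remove [qwv,zqztd] add [dkpdj] -> 11 lines: mwfz phpes nrqjw dkpdj kql gca qokms yput eoeey fuoxe cmfpx
Hunk 2: at line 2 remove [dkpdj,kql,gca] add [vbmji] -> 9 lines: mwfz phpes nrqjw vbmji qokms yput eoeey fuoxe cmfpx
Hunk 3: at line 1 remove [nrqjw,vbmji,qokms] add [qcxs,gdb,uzwny] -> 9 lines: mwfz phpes qcxs gdb uzwny yput eoeey fuoxe cmfpx
Hunk 4: at line 5 remove [yput,eoeey,fuoxe] add [isgpx,fcj,ydal] -> 9 lines: mwfz phpes qcxs gdb uzwny isgpx fcj ydal cmfpx
Hunk 5: at line 2 remove [gdb,uzwny,isgpx] add [hfkc,hbvbl] -> 8 lines: mwfz phpes qcxs hfkc hbvbl fcj ydal cmfpx
Hunk 6: at line 2 remove [qcxs,hfkc,hbvbl] add [vric,dnjkn] -> 7 lines: mwfz phpes vric dnjkn fcj ydal cmfpx
Final line 3: vric

Answer: vric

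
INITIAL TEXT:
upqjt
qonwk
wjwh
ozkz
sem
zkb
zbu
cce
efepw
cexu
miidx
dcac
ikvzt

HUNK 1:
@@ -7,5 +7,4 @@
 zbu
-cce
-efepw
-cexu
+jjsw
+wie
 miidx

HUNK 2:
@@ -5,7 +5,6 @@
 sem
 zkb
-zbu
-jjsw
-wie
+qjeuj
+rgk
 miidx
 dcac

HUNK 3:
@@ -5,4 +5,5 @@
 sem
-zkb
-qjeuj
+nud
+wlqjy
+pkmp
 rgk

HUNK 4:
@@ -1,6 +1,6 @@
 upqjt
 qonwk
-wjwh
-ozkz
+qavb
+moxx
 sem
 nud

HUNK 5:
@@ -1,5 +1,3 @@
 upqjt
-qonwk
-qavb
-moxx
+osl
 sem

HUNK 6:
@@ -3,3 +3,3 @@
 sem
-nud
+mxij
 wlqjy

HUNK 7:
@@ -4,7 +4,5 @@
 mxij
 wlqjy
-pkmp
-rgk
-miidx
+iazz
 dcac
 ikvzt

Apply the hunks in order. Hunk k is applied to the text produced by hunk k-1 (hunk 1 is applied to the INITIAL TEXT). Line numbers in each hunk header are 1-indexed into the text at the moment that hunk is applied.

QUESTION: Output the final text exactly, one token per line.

Answer: upqjt
osl
sem
mxij
wlqjy
iazz
dcac
ikvzt

Derivation:
Hunk 1: at line 7 remove [cce,efepw,cexu] add [jjsw,wie] -> 12 lines: upqjt qonwk wjwh ozkz sem zkb zbu jjsw wie miidx dcac ikvzt
Hunk 2: at line 5 remove [zbu,jjsw,wie] add [qjeuj,rgk] -> 11 lines: upqjt qonwk wjwh ozkz sem zkb qjeuj rgk miidx dcac ikvzt
Hunk 3: at line 5 remove [zkb,qjeuj] add [nud,wlqjy,pkmp] -> 12 lines: upqjt qonwk wjwh ozkz sem nud wlqjy pkmp rgk miidx dcac ikvzt
Hunk 4: at line 1 remove [wjwh,ozkz] add [qavb,moxx] -> 12 lines: upqjt qonwk qavb moxx sem nud wlqjy pkmp rgk miidx dcac ikvzt
Hunk 5: at line 1 remove [qonwk,qavb,moxx] add [osl] -> 10 lines: upqjt osl sem nud wlqjy pkmp rgk miidx dcac ikvzt
Hunk 6: at line 3 remove [nud] add [mxij] -> 10 lines: upqjt osl sem mxij wlqjy pkmp rgk miidx dcac ikvzt
Hunk 7: at line 4 remove [pkmp,rgk,miidx] add [iazz] -> 8 lines: upqjt osl sem mxij wlqjy iazz dcac ikvzt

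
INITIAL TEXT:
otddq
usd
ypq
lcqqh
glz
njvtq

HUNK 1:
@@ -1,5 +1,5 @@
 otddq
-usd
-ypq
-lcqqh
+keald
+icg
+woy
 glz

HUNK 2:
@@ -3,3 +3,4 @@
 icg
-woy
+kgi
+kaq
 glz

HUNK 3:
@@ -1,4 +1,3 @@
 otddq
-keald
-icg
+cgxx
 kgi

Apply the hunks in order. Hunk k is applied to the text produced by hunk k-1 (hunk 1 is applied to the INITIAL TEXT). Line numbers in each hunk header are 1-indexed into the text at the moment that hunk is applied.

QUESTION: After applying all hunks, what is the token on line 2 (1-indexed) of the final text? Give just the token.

Answer: cgxx

Derivation:
Hunk 1: at line 1 remove [usd,ypq,lcqqh] add [keald,icg,woy] -> 6 lines: otddq keald icg woy glz njvtq
Hunk 2: at line 3 remove [woy] add [kgi,kaq] -> 7 lines: otddq keald icg kgi kaq glz njvtq
Hunk 3: at line 1 remove [keald,icg] add [cgxx] -> 6 lines: otddq cgxx kgi kaq glz njvtq
Final line 2: cgxx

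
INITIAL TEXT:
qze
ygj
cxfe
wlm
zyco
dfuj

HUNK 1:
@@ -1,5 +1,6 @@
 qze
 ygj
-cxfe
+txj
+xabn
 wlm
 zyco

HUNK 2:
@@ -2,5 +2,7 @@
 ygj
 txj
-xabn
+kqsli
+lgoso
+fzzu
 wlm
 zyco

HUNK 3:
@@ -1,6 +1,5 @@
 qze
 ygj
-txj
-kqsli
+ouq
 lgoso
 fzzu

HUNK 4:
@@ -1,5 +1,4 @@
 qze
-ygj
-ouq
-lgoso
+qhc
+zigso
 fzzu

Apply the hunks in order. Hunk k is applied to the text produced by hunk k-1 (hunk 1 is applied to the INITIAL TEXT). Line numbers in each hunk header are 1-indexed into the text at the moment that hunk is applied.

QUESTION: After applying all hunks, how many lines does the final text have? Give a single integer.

Answer: 7

Derivation:
Hunk 1: at line 1 remove [cxfe] add [txj,xabn] -> 7 lines: qze ygj txj xabn wlm zyco dfuj
Hunk 2: at line 2 remove [xabn] add [kqsli,lgoso,fzzu] -> 9 lines: qze ygj txj kqsli lgoso fzzu wlm zyco dfuj
Hunk 3: at line 1 remove [txj,kqsli] add [ouq] -> 8 lines: qze ygj ouq lgoso fzzu wlm zyco dfuj
Hunk 4: at line 1 remove [ygj,ouq,lgoso] add [qhc,zigso] -> 7 lines: qze qhc zigso fzzu wlm zyco dfuj
Final line count: 7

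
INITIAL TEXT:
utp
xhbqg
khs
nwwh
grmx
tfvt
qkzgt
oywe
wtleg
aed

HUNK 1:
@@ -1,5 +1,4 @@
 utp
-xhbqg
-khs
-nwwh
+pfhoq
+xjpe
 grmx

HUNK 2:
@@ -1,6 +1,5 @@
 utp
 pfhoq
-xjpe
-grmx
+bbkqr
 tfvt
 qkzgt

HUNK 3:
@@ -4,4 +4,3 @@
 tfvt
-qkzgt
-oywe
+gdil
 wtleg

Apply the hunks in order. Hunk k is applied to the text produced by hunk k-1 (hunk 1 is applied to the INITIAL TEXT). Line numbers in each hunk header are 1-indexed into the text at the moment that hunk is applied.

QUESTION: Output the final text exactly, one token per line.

Answer: utp
pfhoq
bbkqr
tfvt
gdil
wtleg
aed

Derivation:
Hunk 1: at line 1 remove [xhbqg,khs,nwwh] add [pfhoq,xjpe] -> 9 lines: utp pfhoq xjpe grmx tfvt qkzgt oywe wtleg aed
Hunk 2: at line 1 remove [xjpe,grmx] add [bbkqr] -> 8 lines: utp pfhoq bbkqr tfvt qkzgt oywe wtleg aed
Hunk 3: at line 4 remove [qkzgt,oywe] add [gdil] -> 7 lines: utp pfhoq bbkqr tfvt gdil wtleg aed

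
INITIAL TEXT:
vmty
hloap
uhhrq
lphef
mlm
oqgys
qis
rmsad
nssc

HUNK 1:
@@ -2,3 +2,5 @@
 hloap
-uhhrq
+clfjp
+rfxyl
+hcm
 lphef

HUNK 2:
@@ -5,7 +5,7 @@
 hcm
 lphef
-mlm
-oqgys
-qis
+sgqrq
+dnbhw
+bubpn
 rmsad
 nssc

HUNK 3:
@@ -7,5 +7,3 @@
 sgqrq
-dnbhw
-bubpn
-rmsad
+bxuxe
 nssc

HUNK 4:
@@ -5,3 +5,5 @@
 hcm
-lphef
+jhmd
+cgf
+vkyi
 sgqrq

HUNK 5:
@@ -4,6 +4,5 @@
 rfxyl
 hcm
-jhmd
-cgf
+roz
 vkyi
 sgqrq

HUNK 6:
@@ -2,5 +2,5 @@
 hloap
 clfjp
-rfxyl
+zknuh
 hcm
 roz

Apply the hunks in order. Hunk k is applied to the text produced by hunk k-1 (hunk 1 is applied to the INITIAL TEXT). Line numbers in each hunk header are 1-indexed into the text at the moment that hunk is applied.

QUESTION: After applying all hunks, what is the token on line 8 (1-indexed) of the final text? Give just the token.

Hunk 1: at line 2 remove [uhhrq] add [clfjp,rfxyl,hcm] -> 11 lines: vmty hloap clfjp rfxyl hcm lphef mlm oqgys qis rmsad nssc
Hunk 2: at line 5 remove [mlm,oqgys,qis] add [sgqrq,dnbhw,bubpn] -> 11 lines: vmty hloap clfjp rfxyl hcm lphef sgqrq dnbhw bubpn rmsad nssc
Hunk 3: at line 7 remove [dnbhw,bubpn,rmsad] add [bxuxe] -> 9 lines: vmty hloap clfjp rfxyl hcm lphef sgqrq bxuxe nssc
Hunk 4: at line 5 remove [lphef] add [jhmd,cgf,vkyi] -> 11 lines: vmty hloap clfjp rfxyl hcm jhmd cgf vkyi sgqrq bxuxe nssc
Hunk 5: at line 4 remove [jhmd,cgf] add [roz] -> 10 lines: vmty hloap clfjp rfxyl hcm roz vkyi sgqrq bxuxe nssc
Hunk 6: at line 2 remove [rfxyl] add [zknuh] -> 10 lines: vmty hloap clfjp zknuh hcm roz vkyi sgqrq bxuxe nssc
Final line 8: sgqrq

Answer: sgqrq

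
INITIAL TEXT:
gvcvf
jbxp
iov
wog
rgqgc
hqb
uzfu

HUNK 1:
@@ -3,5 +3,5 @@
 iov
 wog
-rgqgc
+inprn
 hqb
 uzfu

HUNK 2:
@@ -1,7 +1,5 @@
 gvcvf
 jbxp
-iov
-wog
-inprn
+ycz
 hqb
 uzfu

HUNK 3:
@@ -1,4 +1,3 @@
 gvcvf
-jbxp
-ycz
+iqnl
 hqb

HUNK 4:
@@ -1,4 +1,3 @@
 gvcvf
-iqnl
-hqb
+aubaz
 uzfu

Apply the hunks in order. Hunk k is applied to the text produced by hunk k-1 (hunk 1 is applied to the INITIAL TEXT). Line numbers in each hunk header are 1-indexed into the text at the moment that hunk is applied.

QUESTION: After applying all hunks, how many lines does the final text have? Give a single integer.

Hunk 1: at line 3 remove [rgqgc] add [inprn] -> 7 lines: gvcvf jbxp iov wog inprn hqb uzfu
Hunk 2: at line 1 remove [iov,wog,inprn] add [ycz] -> 5 lines: gvcvf jbxp ycz hqb uzfu
Hunk 3: at line 1 remove [jbxp,ycz] add [iqnl] -> 4 lines: gvcvf iqnl hqb uzfu
Hunk 4: at line 1 remove [iqnl,hqb] add [aubaz] -> 3 lines: gvcvf aubaz uzfu
Final line count: 3

Answer: 3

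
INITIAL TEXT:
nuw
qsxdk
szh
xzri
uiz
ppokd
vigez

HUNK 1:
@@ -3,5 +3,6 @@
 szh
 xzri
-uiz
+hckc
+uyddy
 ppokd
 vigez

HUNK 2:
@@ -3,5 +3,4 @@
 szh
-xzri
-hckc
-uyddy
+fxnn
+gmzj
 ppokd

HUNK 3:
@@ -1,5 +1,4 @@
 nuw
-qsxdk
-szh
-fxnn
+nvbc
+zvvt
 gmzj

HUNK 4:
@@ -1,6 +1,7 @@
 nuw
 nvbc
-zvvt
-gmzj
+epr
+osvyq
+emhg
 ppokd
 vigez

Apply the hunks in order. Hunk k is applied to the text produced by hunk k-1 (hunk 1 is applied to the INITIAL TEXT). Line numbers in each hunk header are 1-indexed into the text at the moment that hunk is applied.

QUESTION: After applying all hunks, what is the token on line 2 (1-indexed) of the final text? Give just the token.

Answer: nvbc

Derivation:
Hunk 1: at line 3 remove [uiz] add [hckc,uyddy] -> 8 lines: nuw qsxdk szh xzri hckc uyddy ppokd vigez
Hunk 2: at line 3 remove [xzri,hckc,uyddy] add [fxnn,gmzj] -> 7 lines: nuw qsxdk szh fxnn gmzj ppokd vigez
Hunk 3: at line 1 remove [qsxdk,szh,fxnn] add [nvbc,zvvt] -> 6 lines: nuw nvbc zvvt gmzj ppokd vigez
Hunk 4: at line 1 remove [zvvt,gmzj] add [epr,osvyq,emhg] -> 7 lines: nuw nvbc epr osvyq emhg ppokd vigez
Final line 2: nvbc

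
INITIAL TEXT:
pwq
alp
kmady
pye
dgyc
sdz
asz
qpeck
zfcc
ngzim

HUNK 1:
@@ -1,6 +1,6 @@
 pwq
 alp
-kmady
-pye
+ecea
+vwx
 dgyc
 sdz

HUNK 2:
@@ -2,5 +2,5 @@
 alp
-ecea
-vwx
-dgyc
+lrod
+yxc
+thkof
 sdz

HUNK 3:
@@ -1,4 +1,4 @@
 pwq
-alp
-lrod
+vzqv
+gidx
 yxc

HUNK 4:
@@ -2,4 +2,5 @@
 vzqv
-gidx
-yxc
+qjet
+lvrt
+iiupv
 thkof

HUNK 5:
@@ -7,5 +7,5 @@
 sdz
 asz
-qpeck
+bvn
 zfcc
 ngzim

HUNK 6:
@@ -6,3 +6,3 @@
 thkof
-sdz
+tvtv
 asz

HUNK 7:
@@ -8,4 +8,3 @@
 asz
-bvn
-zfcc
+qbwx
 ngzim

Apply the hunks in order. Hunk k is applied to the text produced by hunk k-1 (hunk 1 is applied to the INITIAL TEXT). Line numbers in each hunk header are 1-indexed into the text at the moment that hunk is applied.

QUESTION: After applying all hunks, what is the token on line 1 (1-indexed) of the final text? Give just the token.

Answer: pwq

Derivation:
Hunk 1: at line 1 remove [kmady,pye] add [ecea,vwx] -> 10 lines: pwq alp ecea vwx dgyc sdz asz qpeck zfcc ngzim
Hunk 2: at line 2 remove [ecea,vwx,dgyc] add [lrod,yxc,thkof] -> 10 lines: pwq alp lrod yxc thkof sdz asz qpeck zfcc ngzim
Hunk 3: at line 1 remove [alp,lrod] add [vzqv,gidx] -> 10 lines: pwq vzqv gidx yxc thkof sdz asz qpeck zfcc ngzim
Hunk 4: at line 2 remove [gidx,yxc] add [qjet,lvrt,iiupv] -> 11 lines: pwq vzqv qjet lvrt iiupv thkof sdz asz qpeck zfcc ngzim
Hunk 5: at line 7 remove [qpeck] add [bvn] -> 11 lines: pwq vzqv qjet lvrt iiupv thkof sdz asz bvn zfcc ngzim
Hunk 6: at line 6 remove [sdz] add [tvtv] -> 11 lines: pwq vzqv qjet lvrt iiupv thkof tvtv asz bvn zfcc ngzim
Hunk 7: at line 8 remove [bvn,zfcc] add [qbwx] -> 10 lines: pwq vzqv qjet lvrt iiupv thkof tvtv asz qbwx ngzim
Final line 1: pwq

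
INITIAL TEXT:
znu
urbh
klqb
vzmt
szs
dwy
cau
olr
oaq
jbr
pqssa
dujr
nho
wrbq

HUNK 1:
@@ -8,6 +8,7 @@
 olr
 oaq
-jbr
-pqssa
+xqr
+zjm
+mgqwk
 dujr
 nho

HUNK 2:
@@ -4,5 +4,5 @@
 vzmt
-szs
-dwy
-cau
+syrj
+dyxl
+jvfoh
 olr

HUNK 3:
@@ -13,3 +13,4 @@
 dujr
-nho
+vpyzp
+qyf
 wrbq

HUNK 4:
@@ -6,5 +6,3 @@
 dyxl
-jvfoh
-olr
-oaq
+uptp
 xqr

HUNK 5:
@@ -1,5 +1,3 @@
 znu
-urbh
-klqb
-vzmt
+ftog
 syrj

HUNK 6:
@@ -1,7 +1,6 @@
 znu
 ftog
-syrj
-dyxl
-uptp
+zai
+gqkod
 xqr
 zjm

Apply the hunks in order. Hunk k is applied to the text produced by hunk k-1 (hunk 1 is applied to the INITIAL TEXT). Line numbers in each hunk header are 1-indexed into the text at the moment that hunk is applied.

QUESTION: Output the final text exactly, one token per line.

Hunk 1: at line 8 remove [jbr,pqssa] add [xqr,zjm,mgqwk] -> 15 lines: znu urbh klqb vzmt szs dwy cau olr oaq xqr zjm mgqwk dujr nho wrbq
Hunk 2: at line 4 remove [szs,dwy,cau] add [syrj,dyxl,jvfoh] -> 15 lines: znu urbh klqb vzmt syrj dyxl jvfoh olr oaq xqr zjm mgqwk dujr nho wrbq
Hunk 3: at line 13 remove [nho] add [vpyzp,qyf] -> 16 lines: znu urbh klqb vzmt syrj dyxl jvfoh olr oaq xqr zjm mgqwk dujr vpyzp qyf wrbq
Hunk 4: at line 6 remove [jvfoh,olr,oaq] add [uptp] -> 14 lines: znu urbh klqb vzmt syrj dyxl uptp xqr zjm mgqwk dujr vpyzp qyf wrbq
Hunk 5: at line 1 remove [urbh,klqb,vzmt] add [ftog] -> 12 lines: znu ftog syrj dyxl uptp xqr zjm mgqwk dujr vpyzp qyf wrbq
Hunk 6: at line 1 remove [syrj,dyxl,uptp] add [zai,gqkod] -> 11 lines: znu ftog zai gqkod xqr zjm mgqwk dujr vpyzp qyf wrbq

Answer: znu
ftog
zai
gqkod
xqr
zjm
mgqwk
dujr
vpyzp
qyf
wrbq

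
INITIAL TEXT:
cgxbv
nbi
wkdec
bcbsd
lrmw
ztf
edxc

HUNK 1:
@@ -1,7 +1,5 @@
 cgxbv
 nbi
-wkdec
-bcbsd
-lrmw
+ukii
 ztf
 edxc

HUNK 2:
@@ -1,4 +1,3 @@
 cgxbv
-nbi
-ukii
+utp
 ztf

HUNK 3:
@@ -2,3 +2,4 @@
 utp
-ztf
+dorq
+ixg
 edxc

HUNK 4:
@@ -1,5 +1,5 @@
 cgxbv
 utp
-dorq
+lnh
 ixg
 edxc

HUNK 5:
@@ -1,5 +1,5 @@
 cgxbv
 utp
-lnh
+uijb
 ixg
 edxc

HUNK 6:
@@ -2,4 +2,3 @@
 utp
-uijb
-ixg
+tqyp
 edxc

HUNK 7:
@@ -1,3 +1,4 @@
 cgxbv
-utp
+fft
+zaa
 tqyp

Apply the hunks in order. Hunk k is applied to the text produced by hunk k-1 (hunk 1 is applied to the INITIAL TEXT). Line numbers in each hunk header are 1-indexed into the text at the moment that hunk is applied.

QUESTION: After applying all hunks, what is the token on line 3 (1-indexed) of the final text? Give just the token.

Answer: zaa

Derivation:
Hunk 1: at line 1 remove [wkdec,bcbsd,lrmw] add [ukii] -> 5 lines: cgxbv nbi ukii ztf edxc
Hunk 2: at line 1 remove [nbi,ukii] add [utp] -> 4 lines: cgxbv utp ztf edxc
Hunk 3: at line 2 remove [ztf] add [dorq,ixg] -> 5 lines: cgxbv utp dorq ixg edxc
Hunk 4: at line 1 remove [dorq] add [lnh] -> 5 lines: cgxbv utp lnh ixg edxc
Hunk 5: at line 1 remove [lnh] add [uijb] -> 5 lines: cgxbv utp uijb ixg edxc
Hunk 6: at line 2 remove [uijb,ixg] add [tqyp] -> 4 lines: cgxbv utp tqyp edxc
Hunk 7: at line 1 remove [utp] add [fft,zaa] -> 5 lines: cgxbv fft zaa tqyp edxc
Final line 3: zaa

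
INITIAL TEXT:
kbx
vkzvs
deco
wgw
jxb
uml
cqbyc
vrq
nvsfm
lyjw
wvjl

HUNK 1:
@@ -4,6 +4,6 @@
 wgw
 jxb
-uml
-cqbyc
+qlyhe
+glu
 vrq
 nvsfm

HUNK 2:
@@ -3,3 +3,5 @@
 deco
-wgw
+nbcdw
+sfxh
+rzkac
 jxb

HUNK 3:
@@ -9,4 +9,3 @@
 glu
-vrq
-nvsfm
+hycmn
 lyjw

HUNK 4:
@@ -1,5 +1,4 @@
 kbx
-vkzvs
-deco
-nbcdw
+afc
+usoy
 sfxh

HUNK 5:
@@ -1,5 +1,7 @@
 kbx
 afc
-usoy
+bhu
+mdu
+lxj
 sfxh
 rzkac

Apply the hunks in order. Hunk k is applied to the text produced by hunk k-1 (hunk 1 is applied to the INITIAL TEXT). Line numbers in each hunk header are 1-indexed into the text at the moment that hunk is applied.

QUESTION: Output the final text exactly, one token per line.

Answer: kbx
afc
bhu
mdu
lxj
sfxh
rzkac
jxb
qlyhe
glu
hycmn
lyjw
wvjl

Derivation:
Hunk 1: at line 4 remove [uml,cqbyc] add [qlyhe,glu] -> 11 lines: kbx vkzvs deco wgw jxb qlyhe glu vrq nvsfm lyjw wvjl
Hunk 2: at line 3 remove [wgw] add [nbcdw,sfxh,rzkac] -> 13 lines: kbx vkzvs deco nbcdw sfxh rzkac jxb qlyhe glu vrq nvsfm lyjw wvjl
Hunk 3: at line 9 remove [vrq,nvsfm] add [hycmn] -> 12 lines: kbx vkzvs deco nbcdw sfxh rzkac jxb qlyhe glu hycmn lyjw wvjl
Hunk 4: at line 1 remove [vkzvs,deco,nbcdw] add [afc,usoy] -> 11 lines: kbx afc usoy sfxh rzkac jxb qlyhe glu hycmn lyjw wvjl
Hunk 5: at line 1 remove [usoy] add [bhu,mdu,lxj] -> 13 lines: kbx afc bhu mdu lxj sfxh rzkac jxb qlyhe glu hycmn lyjw wvjl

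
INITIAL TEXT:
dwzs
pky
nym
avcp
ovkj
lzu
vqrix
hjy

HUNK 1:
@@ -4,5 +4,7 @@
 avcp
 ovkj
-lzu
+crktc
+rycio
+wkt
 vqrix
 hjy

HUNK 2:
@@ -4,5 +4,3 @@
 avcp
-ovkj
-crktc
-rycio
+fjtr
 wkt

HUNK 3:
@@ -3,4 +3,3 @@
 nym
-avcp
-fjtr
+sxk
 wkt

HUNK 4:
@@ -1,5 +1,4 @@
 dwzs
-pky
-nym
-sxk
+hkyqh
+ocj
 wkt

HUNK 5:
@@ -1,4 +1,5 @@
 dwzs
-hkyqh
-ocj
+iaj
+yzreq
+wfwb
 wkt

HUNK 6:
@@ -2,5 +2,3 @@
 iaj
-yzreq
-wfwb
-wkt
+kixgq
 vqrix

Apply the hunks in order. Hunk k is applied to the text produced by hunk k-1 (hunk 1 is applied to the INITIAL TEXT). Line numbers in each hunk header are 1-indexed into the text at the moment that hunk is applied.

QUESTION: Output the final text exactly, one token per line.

Hunk 1: at line 4 remove [lzu] add [crktc,rycio,wkt] -> 10 lines: dwzs pky nym avcp ovkj crktc rycio wkt vqrix hjy
Hunk 2: at line 4 remove [ovkj,crktc,rycio] add [fjtr] -> 8 lines: dwzs pky nym avcp fjtr wkt vqrix hjy
Hunk 3: at line 3 remove [avcp,fjtr] add [sxk] -> 7 lines: dwzs pky nym sxk wkt vqrix hjy
Hunk 4: at line 1 remove [pky,nym,sxk] add [hkyqh,ocj] -> 6 lines: dwzs hkyqh ocj wkt vqrix hjy
Hunk 5: at line 1 remove [hkyqh,ocj] add [iaj,yzreq,wfwb] -> 7 lines: dwzs iaj yzreq wfwb wkt vqrix hjy
Hunk 6: at line 2 remove [yzreq,wfwb,wkt] add [kixgq] -> 5 lines: dwzs iaj kixgq vqrix hjy

Answer: dwzs
iaj
kixgq
vqrix
hjy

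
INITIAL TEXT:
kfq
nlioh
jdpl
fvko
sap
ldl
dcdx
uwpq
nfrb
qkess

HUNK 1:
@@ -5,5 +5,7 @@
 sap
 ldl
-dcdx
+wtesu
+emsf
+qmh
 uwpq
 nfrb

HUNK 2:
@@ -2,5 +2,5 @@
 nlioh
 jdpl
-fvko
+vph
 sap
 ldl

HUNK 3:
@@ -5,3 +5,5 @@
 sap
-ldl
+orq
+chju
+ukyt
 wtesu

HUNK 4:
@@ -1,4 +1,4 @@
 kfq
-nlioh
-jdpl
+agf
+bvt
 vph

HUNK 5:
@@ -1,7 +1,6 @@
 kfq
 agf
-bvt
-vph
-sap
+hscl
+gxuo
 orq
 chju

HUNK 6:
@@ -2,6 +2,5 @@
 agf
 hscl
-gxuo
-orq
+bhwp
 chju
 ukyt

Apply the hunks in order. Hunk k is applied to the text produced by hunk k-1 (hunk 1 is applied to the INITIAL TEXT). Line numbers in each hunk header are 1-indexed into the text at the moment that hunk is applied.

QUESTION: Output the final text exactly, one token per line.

Answer: kfq
agf
hscl
bhwp
chju
ukyt
wtesu
emsf
qmh
uwpq
nfrb
qkess

Derivation:
Hunk 1: at line 5 remove [dcdx] add [wtesu,emsf,qmh] -> 12 lines: kfq nlioh jdpl fvko sap ldl wtesu emsf qmh uwpq nfrb qkess
Hunk 2: at line 2 remove [fvko] add [vph] -> 12 lines: kfq nlioh jdpl vph sap ldl wtesu emsf qmh uwpq nfrb qkess
Hunk 3: at line 5 remove [ldl] add [orq,chju,ukyt] -> 14 lines: kfq nlioh jdpl vph sap orq chju ukyt wtesu emsf qmh uwpq nfrb qkess
Hunk 4: at line 1 remove [nlioh,jdpl] add [agf,bvt] -> 14 lines: kfq agf bvt vph sap orq chju ukyt wtesu emsf qmh uwpq nfrb qkess
Hunk 5: at line 1 remove [bvt,vph,sap] add [hscl,gxuo] -> 13 lines: kfq agf hscl gxuo orq chju ukyt wtesu emsf qmh uwpq nfrb qkess
Hunk 6: at line 2 remove [gxuo,orq] add [bhwp] -> 12 lines: kfq agf hscl bhwp chju ukyt wtesu emsf qmh uwpq nfrb qkess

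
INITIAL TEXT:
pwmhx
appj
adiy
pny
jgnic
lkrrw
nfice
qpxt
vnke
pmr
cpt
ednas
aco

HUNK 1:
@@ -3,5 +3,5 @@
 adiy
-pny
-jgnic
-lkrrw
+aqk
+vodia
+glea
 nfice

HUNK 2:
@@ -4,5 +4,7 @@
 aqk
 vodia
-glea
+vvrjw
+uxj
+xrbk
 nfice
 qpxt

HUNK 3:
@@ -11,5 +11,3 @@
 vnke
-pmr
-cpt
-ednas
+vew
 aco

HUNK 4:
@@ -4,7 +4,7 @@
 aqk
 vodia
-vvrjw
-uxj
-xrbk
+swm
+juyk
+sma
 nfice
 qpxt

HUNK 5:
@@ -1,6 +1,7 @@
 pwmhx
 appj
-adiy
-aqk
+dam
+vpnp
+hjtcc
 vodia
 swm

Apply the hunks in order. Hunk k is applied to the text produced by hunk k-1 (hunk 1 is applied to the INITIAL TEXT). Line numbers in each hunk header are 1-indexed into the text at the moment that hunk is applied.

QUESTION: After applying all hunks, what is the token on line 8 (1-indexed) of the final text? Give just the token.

Answer: juyk

Derivation:
Hunk 1: at line 3 remove [pny,jgnic,lkrrw] add [aqk,vodia,glea] -> 13 lines: pwmhx appj adiy aqk vodia glea nfice qpxt vnke pmr cpt ednas aco
Hunk 2: at line 4 remove [glea] add [vvrjw,uxj,xrbk] -> 15 lines: pwmhx appj adiy aqk vodia vvrjw uxj xrbk nfice qpxt vnke pmr cpt ednas aco
Hunk 3: at line 11 remove [pmr,cpt,ednas] add [vew] -> 13 lines: pwmhx appj adiy aqk vodia vvrjw uxj xrbk nfice qpxt vnke vew aco
Hunk 4: at line 4 remove [vvrjw,uxj,xrbk] add [swm,juyk,sma] -> 13 lines: pwmhx appj adiy aqk vodia swm juyk sma nfice qpxt vnke vew aco
Hunk 5: at line 1 remove [adiy,aqk] add [dam,vpnp,hjtcc] -> 14 lines: pwmhx appj dam vpnp hjtcc vodia swm juyk sma nfice qpxt vnke vew aco
Final line 8: juyk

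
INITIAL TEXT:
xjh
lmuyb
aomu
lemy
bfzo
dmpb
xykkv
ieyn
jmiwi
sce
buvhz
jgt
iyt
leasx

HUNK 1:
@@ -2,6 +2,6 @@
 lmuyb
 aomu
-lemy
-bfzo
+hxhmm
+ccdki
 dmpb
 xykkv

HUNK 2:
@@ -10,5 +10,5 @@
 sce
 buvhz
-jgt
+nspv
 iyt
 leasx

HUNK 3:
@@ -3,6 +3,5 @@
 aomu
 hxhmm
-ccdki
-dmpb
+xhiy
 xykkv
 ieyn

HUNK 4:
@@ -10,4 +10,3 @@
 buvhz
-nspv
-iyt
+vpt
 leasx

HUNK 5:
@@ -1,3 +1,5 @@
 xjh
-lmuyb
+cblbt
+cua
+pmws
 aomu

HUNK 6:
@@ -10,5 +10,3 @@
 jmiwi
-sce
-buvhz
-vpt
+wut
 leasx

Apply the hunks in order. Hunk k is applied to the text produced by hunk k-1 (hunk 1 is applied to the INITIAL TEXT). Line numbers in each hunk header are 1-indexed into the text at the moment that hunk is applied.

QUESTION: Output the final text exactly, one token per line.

Hunk 1: at line 2 remove [lemy,bfzo] add [hxhmm,ccdki] -> 14 lines: xjh lmuyb aomu hxhmm ccdki dmpb xykkv ieyn jmiwi sce buvhz jgt iyt leasx
Hunk 2: at line 10 remove [jgt] add [nspv] -> 14 lines: xjh lmuyb aomu hxhmm ccdki dmpb xykkv ieyn jmiwi sce buvhz nspv iyt leasx
Hunk 3: at line 3 remove [ccdki,dmpb] add [xhiy] -> 13 lines: xjh lmuyb aomu hxhmm xhiy xykkv ieyn jmiwi sce buvhz nspv iyt leasx
Hunk 4: at line 10 remove [nspv,iyt] add [vpt] -> 12 lines: xjh lmuyb aomu hxhmm xhiy xykkv ieyn jmiwi sce buvhz vpt leasx
Hunk 5: at line 1 remove [lmuyb] add [cblbt,cua,pmws] -> 14 lines: xjh cblbt cua pmws aomu hxhmm xhiy xykkv ieyn jmiwi sce buvhz vpt leasx
Hunk 6: at line 10 remove [sce,buvhz,vpt] add [wut] -> 12 lines: xjh cblbt cua pmws aomu hxhmm xhiy xykkv ieyn jmiwi wut leasx

Answer: xjh
cblbt
cua
pmws
aomu
hxhmm
xhiy
xykkv
ieyn
jmiwi
wut
leasx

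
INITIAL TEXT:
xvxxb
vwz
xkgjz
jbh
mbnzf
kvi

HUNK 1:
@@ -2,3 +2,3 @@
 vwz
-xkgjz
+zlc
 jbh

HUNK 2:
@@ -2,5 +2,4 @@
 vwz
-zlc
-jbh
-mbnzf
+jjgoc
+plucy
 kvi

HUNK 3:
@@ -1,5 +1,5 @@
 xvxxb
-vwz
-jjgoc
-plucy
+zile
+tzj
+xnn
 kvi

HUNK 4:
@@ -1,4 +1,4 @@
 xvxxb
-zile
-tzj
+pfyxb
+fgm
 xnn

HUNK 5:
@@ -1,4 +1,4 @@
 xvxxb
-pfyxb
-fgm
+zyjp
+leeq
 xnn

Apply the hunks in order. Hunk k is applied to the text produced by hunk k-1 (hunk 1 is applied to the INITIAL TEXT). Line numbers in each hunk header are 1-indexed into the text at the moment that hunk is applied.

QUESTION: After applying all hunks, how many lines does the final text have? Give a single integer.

Hunk 1: at line 2 remove [xkgjz] add [zlc] -> 6 lines: xvxxb vwz zlc jbh mbnzf kvi
Hunk 2: at line 2 remove [zlc,jbh,mbnzf] add [jjgoc,plucy] -> 5 lines: xvxxb vwz jjgoc plucy kvi
Hunk 3: at line 1 remove [vwz,jjgoc,plucy] add [zile,tzj,xnn] -> 5 lines: xvxxb zile tzj xnn kvi
Hunk 4: at line 1 remove [zile,tzj] add [pfyxb,fgm] -> 5 lines: xvxxb pfyxb fgm xnn kvi
Hunk 5: at line 1 remove [pfyxb,fgm] add [zyjp,leeq] -> 5 lines: xvxxb zyjp leeq xnn kvi
Final line count: 5

Answer: 5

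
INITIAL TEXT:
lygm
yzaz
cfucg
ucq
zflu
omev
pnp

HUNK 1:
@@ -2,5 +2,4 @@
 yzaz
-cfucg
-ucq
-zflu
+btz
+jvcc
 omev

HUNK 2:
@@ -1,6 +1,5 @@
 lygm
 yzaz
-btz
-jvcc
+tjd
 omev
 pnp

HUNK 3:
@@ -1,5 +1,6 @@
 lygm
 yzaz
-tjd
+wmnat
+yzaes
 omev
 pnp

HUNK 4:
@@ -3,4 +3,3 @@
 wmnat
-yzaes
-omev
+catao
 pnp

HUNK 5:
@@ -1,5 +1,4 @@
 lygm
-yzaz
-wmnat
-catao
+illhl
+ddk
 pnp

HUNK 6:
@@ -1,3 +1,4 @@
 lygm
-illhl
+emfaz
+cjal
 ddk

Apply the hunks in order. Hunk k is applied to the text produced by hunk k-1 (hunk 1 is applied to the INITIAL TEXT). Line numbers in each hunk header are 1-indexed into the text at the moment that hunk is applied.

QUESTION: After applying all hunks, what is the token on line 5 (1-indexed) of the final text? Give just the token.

Answer: pnp

Derivation:
Hunk 1: at line 2 remove [cfucg,ucq,zflu] add [btz,jvcc] -> 6 lines: lygm yzaz btz jvcc omev pnp
Hunk 2: at line 1 remove [btz,jvcc] add [tjd] -> 5 lines: lygm yzaz tjd omev pnp
Hunk 3: at line 1 remove [tjd] add [wmnat,yzaes] -> 6 lines: lygm yzaz wmnat yzaes omev pnp
Hunk 4: at line 3 remove [yzaes,omev] add [catao] -> 5 lines: lygm yzaz wmnat catao pnp
Hunk 5: at line 1 remove [yzaz,wmnat,catao] add [illhl,ddk] -> 4 lines: lygm illhl ddk pnp
Hunk 6: at line 1 remove [illhl] add [emfaz,cjal] -> 5 lines: lygm emfaz cjal ddk pnp
Final line 5: pnp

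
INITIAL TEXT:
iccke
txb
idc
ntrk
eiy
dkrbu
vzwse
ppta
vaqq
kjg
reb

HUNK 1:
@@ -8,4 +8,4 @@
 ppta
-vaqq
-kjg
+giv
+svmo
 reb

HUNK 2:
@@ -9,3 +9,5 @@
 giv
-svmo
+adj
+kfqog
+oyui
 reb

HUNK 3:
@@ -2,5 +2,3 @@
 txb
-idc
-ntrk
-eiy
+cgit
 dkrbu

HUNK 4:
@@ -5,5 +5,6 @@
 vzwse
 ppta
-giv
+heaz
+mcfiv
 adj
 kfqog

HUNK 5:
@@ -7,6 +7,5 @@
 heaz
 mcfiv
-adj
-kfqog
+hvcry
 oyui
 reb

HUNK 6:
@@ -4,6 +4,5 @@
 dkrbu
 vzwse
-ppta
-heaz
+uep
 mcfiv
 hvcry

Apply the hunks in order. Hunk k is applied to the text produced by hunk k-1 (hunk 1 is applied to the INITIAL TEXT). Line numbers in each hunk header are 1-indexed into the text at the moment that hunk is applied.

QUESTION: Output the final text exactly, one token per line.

Answer: iccke
txb
cgit
dkrbu
vzwse
uep
mcfiv
hvcry
oyui
reb

Derivation:
Hunk 1: at line 8 remove [vaqq,kjg] add [giv,svmo] -> 11 lines: iccke txb idc ntrk eiy dkrbu vzwse ppta giv svmo reb
Hunk 2: at line 9 remove [svmo] add [adj,kfqog,oyui] -> 13 lines: iccke txb idc ntrk eiy dkrbu vzwse ppta giv adj kfqog oyui reb
Hunk 3: at line 2 remove [idc,ntrk,eiy] add [cgit] -> 11 lines: iccke txb cgit dkrbu vzwse ppta giv adj kfqog oyui reb
Hunk 4: at line 5 remove [giv] add [heaz,mcfiv] -> 12 lines: iccke txb cgit dkrbu vzwse ppta heaz mcfiv adj kfqog oyui reb
Hunk 5: at line 7 remove [adj,kfqog] add [hvcry] -> 11 lines: iccke txb cgit dkrbu vzwse ppta heaz mcfiv hvcry oyui reb
Hunk 6: at line 4 remove [ppta,heaz] add [uep] -> 10 lines: iccke txb cgit dkrbu vzwse uep mcfiv hvcry oyui reb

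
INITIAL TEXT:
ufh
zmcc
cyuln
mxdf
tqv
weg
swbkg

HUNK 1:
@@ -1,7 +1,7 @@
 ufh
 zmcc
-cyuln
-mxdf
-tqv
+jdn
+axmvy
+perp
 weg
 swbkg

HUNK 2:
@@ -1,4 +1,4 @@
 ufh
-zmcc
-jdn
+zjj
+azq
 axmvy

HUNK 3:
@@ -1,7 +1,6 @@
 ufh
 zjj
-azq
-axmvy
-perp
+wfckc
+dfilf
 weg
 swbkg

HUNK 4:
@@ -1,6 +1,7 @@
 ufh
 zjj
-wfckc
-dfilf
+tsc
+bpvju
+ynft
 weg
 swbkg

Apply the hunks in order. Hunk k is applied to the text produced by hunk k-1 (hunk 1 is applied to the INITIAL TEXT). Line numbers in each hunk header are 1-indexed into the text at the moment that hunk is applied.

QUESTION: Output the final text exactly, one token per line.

Hunk 1: at line 1 remove [cyuln,mxdf,tqv] add [jdn,axmvy,perp] -> 7 lines: ufh zmcc jdn axmvy perp weg swbkg
Hunk 2: at line 1 remove [zmcc,jdn] add [zjj,azq] -> 7 lines: ufh zjj azq axmvy perp weg swbkg
Hunk 3: at line 1 remove [azq,axmvy,perp] add [wfckc,dfilf] -> 6 lines: ufh zjj wfckc dfilf weg swbkg
Hunk 4: at line 1 remove [wfckc,dfilf] add [tsc,bpvju,ynft] -> 7 lines: ufh zjj tsc bpvju ynft weg swbkg

Answer: ufh
zjj
tsc
bpvju
ynft
weg
swbkg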